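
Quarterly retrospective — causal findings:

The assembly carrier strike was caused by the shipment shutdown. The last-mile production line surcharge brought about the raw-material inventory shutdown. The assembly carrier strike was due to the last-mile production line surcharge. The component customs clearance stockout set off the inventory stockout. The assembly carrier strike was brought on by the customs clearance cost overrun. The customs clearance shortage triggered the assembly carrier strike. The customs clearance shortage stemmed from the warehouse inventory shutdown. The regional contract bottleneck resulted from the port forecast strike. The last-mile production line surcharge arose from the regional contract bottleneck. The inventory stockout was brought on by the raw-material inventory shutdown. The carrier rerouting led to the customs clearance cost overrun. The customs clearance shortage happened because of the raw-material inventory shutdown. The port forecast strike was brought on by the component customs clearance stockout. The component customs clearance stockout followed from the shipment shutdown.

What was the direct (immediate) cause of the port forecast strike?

Upstream contributors include the shipment shutdown, but only the component customs clearance stockout feeds directly into the port forecast strike.

the component customs clearance stockout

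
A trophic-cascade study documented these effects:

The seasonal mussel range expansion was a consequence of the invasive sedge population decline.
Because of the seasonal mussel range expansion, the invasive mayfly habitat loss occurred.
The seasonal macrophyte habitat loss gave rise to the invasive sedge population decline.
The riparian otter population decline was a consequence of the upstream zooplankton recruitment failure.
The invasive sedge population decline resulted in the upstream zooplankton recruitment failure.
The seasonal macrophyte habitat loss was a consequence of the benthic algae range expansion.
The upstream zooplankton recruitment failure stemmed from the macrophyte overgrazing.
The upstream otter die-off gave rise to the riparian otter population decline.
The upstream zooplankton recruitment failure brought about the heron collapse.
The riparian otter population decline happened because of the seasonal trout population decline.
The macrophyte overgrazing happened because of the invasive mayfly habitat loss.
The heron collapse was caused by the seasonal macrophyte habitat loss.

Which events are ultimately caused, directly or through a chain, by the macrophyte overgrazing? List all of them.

Direct effects: the upstream zooplankton recruitment failure.
2 steps out: the heron collapse, the riparian otter population decline.
Not reachable from it: the benthic algae range expansion, the seasonal macrophyte habitat loss, the invasive sedge population decline, the seasonal mussel range expansion, the seasonal trout population decline, the invasive mayfly habitat loss, the upstream otter die-off.

the heron collapse, the riparian otter population decline, the upstream zooplankton recruitment failure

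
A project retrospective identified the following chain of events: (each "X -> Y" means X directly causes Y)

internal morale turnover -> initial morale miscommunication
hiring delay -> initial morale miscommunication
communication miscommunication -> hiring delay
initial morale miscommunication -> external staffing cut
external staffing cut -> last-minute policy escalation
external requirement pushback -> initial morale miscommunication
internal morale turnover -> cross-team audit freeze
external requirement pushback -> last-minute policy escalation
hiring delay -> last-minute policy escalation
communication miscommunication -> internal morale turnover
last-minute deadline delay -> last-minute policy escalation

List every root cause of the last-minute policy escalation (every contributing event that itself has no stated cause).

the communication miscommunication, the external requirement pushback, the last-minute deadline delay

Tracing upstream from the last-minute policy escalation: the last-minute policy escalation ← the hiring delay ← the communication miscommunication.
A separate upstream branch: the last-minute policy escalation ← the last-minute deadline delay.
A separate upstream branch: the last-minute policy escalation ← the external requirement pushback.
Each of those chain origins has no stated cause.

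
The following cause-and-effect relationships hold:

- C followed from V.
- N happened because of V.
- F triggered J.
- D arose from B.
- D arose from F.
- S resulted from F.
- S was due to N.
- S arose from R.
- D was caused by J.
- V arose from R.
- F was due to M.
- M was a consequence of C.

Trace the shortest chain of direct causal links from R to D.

R → V → C → M → F → D

R → V
V → C
C → M
M → F
F → D
Length: 5 steps.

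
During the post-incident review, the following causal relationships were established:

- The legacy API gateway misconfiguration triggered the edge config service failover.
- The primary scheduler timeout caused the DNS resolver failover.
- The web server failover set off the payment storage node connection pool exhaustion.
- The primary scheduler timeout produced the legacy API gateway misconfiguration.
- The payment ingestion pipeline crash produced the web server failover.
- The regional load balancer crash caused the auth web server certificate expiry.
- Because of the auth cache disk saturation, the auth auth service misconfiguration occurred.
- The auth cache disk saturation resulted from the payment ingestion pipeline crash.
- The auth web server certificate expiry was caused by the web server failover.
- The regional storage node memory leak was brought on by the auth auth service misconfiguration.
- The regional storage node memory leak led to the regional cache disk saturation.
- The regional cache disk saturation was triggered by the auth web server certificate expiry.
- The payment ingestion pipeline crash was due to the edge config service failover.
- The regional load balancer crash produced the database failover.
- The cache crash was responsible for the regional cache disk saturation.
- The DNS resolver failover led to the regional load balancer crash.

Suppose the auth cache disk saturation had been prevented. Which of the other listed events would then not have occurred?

Downstream of the auth cache disk saturation: the auth auth service misconfiguration, the regional storage node memory leak, the regional cache disk saturation.
Of those, still caused via another path: the regional cache disk saturation.
The remainder have no surviving cause.

the auth auth service misconfiguration, the regional storage node memory leak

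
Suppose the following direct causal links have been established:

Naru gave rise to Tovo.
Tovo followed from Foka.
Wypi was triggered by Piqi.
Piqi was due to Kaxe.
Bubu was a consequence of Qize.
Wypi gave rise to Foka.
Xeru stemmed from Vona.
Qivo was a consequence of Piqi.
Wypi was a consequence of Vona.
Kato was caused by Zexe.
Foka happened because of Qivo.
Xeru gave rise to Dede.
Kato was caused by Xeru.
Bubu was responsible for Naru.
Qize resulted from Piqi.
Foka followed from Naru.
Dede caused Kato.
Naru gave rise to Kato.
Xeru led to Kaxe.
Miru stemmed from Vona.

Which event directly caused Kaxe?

Xeru

Upstream contributors include Vona, but only Xeru feeds directly into Kaxe.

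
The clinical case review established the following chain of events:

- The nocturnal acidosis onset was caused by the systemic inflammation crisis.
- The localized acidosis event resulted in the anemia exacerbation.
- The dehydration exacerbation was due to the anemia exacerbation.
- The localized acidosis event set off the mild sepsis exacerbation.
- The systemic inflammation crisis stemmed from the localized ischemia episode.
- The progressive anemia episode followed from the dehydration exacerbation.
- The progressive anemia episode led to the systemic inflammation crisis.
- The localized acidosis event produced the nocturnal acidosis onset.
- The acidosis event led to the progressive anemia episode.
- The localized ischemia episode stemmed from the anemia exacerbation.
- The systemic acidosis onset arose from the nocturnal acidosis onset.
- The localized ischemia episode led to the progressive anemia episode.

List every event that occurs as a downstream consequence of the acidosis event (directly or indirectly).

Direct effects: the progressive anemia episode.
2 steps out: the systemic inflammation crisis.
3 steps out: the nocturnal acidosis onset.
4 steps out: the systemic acidosis onset.
Not reachable from it: the localized acidosis event, the anemia exacerbation, the dehydration exacerbation, the localized ischemia episode, the mild sepsis exacerbation.

the nocturnal acidosis onset, the progressive anemia episode, the systemic acidosis onset, the systemic inflammation crisis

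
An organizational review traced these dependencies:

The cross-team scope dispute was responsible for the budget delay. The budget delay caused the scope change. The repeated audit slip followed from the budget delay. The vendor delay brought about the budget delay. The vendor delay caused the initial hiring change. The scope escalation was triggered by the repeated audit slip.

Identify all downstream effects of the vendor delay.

Direct effects: the initial hiring change, the budget delay.
2 steps out: the scope change, the repeated audit slip.
3 steps out: the scope escalation.
Not reachable from it: the cross-team scope dispute.

the budget delay, the initial hiring change, the repeated audit slip, the scope change, the scope escalation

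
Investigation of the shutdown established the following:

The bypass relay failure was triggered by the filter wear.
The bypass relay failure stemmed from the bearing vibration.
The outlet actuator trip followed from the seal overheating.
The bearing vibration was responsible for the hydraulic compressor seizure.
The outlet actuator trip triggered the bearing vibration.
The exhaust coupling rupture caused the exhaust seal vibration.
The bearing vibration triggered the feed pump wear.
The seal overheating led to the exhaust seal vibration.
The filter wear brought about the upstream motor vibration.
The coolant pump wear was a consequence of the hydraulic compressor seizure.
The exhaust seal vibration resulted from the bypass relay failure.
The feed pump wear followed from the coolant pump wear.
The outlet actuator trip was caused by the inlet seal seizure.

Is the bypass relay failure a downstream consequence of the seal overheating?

Yes

There is a causal chain: the seal overheating → the outlet actuator trip → the bearing vibration → the bypass relay failure.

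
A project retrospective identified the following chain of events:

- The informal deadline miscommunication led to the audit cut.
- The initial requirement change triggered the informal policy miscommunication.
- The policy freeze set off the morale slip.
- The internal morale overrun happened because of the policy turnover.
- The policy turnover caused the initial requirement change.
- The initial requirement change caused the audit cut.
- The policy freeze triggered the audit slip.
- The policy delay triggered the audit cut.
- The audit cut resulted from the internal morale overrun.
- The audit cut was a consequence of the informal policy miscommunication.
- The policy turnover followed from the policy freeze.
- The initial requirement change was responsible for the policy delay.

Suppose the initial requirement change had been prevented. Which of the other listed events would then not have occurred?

Downstream of the initial requirement change: the policy delay, the informal policy miscommunication, the audit cut.
Of those, still caused via another path: the audit cut.
The remainder have no surviving cause.

the informal policy miscommunication, the policy delay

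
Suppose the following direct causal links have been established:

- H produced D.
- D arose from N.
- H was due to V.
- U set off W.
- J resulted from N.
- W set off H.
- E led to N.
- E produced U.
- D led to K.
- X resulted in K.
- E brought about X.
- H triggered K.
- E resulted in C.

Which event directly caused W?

Upstream contributors include E, but only U feeds directly into W.

U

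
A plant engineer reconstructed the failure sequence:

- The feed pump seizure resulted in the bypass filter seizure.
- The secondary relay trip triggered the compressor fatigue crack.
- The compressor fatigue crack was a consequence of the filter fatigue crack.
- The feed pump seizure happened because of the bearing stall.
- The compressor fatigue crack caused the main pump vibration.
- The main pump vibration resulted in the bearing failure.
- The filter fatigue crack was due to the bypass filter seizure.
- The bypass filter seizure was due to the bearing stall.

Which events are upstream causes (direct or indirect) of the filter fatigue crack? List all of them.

Immediate cause of the filter fatigue crack: the bypass filter seizure.
Further upstream: the bearing stall, the feed pump seizure.

the bearing stall, the bypass filter seizure, the feed pump seizure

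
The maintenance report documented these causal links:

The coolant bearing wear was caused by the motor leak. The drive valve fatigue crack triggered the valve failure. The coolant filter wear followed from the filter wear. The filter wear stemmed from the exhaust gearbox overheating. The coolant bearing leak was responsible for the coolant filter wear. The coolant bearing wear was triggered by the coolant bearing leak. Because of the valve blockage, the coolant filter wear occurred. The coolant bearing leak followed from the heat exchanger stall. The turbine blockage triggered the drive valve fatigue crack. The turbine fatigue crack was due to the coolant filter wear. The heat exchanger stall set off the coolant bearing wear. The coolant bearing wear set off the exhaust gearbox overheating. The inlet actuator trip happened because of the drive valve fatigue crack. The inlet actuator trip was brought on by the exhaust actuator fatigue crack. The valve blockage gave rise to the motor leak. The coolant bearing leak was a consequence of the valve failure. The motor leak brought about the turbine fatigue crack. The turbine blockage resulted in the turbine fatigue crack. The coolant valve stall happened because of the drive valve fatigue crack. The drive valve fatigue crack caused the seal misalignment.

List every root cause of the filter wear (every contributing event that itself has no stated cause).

Tracing upstream from the filter wear: the filter wear ← the exhaust gearbox overheating ← the coolant bearing wear ← the coolant bearing leak ← the valve failure ← the drive valve fatigue crack ← the turbine blockage.
A separate upstream branch: the filter wear ← the exhaust gearbox overheating ← the coolant bearing wear ← the heat exchanger stall.
A separate upstream branch: the filter wear ← the exhaust gearbox overheating ← the coolant bearing wear ← the motor leak ← the valve blockage.
Each of those chain origins has no stated cause.

the heat exchanger stall, the turbine blockage, the valve blockage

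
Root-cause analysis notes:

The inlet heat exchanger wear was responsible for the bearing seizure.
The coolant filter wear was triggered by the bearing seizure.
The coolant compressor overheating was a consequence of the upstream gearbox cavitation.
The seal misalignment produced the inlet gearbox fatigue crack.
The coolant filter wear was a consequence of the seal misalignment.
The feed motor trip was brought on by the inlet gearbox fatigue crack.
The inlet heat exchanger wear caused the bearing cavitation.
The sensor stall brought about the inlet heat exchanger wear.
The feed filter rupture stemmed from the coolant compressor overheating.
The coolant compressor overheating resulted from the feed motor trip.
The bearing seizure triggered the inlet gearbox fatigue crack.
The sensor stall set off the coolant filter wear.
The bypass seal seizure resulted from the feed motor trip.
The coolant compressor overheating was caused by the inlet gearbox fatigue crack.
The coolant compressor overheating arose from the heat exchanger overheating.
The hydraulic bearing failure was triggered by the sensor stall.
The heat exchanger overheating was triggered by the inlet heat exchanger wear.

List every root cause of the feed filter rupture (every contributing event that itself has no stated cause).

Tracing upstream from the feed filter rupture: the feed filter rupture ← the coolant compressor overheating ← the heat exchanger overheating ← the inlet heat exchanger wear ← the sensor stall.
A separate upstream branch: the feed filter rupture ← the coolant compressor overheating ← the inlet gearbox fatigue crack ← the seal misalignment.
A separate upstream branch: the feed filter rupture ← the coolant compressor overheating ← the upstream gearbox cavitation.
Each of those chain origins has no stated cause.

the seal misalignment, the sensor stall, the upstream gearbox cavitation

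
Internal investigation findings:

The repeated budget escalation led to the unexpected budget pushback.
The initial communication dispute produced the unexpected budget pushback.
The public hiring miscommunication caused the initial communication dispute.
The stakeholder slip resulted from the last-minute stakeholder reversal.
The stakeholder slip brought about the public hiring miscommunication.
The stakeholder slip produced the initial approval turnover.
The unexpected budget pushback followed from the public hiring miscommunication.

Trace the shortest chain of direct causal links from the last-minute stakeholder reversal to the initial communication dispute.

the last-minute stakeholder reversal → the stakeholder slip → the public hiring miscommunication → the initial communication dispute

the last-minute stakeholder reversal → the stakeholder slip
the stakeholder slip → the public hiring miscommunication
the public hiring miscommunication → the initial communication dispute
Length: 3 steps.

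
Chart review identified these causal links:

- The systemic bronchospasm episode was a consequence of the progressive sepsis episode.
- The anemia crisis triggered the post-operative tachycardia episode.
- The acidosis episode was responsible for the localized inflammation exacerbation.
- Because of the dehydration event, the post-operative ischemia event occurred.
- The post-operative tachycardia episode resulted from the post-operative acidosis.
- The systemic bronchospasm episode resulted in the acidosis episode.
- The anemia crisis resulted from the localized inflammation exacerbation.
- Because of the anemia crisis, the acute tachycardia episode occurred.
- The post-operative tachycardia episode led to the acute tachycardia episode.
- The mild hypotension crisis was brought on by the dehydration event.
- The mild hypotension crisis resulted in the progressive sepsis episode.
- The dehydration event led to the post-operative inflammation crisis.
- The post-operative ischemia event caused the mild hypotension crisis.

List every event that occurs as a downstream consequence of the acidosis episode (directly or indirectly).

Direct effects: the localized inflammation exacerbation.
2 steps out: the anemia crisis.
3 steps out: the post-operative tachycardia episode, the acute tachycardia episode.
Not reachable from it: the dehydration event, the post-operative ischemia event, the post-operative inflammation crisis, the mild hypotension crisis, the progressive sepsis episode, the systemic bronchospasm episode, the post-operative acidosis.

the acute tachycardia episode, the anemia crisis, the localized inflammation exacerbation, the post-operative tachycardia episode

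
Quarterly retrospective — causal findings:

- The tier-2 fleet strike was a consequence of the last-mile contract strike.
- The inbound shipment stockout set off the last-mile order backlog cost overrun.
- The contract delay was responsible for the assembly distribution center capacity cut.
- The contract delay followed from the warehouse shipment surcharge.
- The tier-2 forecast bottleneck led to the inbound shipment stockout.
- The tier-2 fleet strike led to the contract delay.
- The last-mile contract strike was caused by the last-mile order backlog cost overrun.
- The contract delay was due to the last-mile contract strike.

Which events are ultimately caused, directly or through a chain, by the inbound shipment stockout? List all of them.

the assembly distribution center capacity cut, the contract delay, the last-mile contract strike, the last-mile order backlog cost overrun, the tier-2 fleet strike

Direct effects: the last-mile order backlog cost overrun.
2 steps out: the last-mile contract strike.
3 steps out: the tier-2 fleet strike, the contract delay.
4 steps out: the assembly distribution center capacity cut.
Not reachable from it: the tier-2 forecast bottleneck, the warehouse shipment surcharge.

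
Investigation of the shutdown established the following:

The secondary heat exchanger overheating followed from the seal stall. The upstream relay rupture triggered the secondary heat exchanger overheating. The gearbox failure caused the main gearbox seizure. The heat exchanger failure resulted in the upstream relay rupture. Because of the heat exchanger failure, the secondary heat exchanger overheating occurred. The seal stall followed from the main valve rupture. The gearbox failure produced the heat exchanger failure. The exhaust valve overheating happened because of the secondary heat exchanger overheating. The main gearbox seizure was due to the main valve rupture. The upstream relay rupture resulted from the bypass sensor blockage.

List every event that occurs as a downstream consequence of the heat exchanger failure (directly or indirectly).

the exhaust valve overheating, the secondary heat exchanger overheating, the upstream relay rupture

Direct effects: the upstream relay rupture, the secondary heat exchanger overheating.
2 steps out: the exhaust valve overheating.
Not reachable from it: the gearbox failure, the bypass sensor blockage, the main valve rupture, the seal stall, the main gearbox seizure.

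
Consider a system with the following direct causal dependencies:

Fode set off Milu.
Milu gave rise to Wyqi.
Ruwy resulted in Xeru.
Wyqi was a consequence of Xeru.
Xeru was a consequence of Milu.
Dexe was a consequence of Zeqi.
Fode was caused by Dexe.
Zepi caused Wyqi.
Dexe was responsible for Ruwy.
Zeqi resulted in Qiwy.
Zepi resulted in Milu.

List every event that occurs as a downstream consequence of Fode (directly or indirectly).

Milu, Wyqi, Xeru

Direct effects: Milu.
2 steps out: Xeru, Wyqi.
Not reachable from it: Zeqi, Dexe, Zepi, Qiwy, Ruwy.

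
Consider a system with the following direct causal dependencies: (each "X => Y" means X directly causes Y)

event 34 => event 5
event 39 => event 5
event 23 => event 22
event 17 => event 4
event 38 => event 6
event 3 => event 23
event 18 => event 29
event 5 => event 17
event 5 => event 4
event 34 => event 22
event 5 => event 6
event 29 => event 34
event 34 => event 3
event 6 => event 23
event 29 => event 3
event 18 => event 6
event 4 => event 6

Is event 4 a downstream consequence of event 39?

There is a causal chain: event 39 → event 5 → event 4.

Yes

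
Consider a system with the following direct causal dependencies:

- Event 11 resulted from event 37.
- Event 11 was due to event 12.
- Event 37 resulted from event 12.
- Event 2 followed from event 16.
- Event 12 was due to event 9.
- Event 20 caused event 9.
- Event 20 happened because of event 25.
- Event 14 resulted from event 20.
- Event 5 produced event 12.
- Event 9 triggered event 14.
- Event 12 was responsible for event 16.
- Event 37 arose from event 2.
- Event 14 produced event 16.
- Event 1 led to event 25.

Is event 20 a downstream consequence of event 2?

Event 2 leads to event 37, event 11; event 20 is not among them.

No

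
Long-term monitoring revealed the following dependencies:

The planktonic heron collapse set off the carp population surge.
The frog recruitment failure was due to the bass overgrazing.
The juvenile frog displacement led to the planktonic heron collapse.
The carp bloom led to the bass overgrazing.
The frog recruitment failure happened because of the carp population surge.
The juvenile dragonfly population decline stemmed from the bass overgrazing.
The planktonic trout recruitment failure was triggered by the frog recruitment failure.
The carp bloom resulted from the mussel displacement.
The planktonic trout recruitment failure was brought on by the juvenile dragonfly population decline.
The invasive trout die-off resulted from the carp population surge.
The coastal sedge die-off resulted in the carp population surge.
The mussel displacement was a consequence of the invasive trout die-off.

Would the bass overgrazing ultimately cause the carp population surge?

No

The bass overgrazing leads to the frog recruitment failure, the juvenile dragonfly population decline, the planktonic trout recruitment failure; the carp population surge is not among them.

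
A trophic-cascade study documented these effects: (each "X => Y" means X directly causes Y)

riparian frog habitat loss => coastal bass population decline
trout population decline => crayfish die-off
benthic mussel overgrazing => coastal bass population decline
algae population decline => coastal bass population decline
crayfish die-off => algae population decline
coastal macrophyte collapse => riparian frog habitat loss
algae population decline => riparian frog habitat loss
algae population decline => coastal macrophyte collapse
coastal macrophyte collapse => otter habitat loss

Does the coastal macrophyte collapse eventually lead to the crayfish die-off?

No

The coastal macrophyte collapse leads to the otter habitat loss, the riparian frog habitat loss, the coastal bass population decline; the crayfish die-off is not among them.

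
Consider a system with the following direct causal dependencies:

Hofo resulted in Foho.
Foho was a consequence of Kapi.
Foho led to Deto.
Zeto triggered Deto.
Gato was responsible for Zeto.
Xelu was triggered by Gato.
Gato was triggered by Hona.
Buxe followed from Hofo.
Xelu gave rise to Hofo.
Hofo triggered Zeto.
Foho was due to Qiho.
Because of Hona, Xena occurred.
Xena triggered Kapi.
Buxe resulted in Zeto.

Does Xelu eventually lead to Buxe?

There is a causal chain: Xelu → Hofo → Buxe.

Yes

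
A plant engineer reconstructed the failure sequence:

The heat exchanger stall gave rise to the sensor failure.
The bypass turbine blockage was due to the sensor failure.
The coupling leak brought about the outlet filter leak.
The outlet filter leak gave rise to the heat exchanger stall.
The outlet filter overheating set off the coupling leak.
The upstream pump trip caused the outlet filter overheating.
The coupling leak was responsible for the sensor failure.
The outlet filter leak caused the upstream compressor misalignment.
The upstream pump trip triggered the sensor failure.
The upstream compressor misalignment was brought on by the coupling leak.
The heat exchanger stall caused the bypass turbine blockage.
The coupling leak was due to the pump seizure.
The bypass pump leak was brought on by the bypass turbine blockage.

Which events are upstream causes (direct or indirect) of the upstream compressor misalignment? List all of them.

the coupling leak, the outlet filter leak, the outlet filter overheating, the pump seizure, the upstream pump trip

Immediate causes of the upstream compressor misalignment: the coupling leak, the outlet filter leak.
Further upstream: the upstream pump trip, the outlet filter overheating, the pump seizure.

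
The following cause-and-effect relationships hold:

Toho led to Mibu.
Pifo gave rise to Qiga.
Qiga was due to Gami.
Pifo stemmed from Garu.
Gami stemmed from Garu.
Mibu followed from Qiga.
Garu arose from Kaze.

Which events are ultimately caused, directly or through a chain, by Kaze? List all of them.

Gami, Garu, Mibu, Pifo, Qiga

Direct effects: Garu.
2 steps out: Pifo, Gami.
3 steps out: Qiga.
4 steps out: Mibu.
Not reachable from it: Toho.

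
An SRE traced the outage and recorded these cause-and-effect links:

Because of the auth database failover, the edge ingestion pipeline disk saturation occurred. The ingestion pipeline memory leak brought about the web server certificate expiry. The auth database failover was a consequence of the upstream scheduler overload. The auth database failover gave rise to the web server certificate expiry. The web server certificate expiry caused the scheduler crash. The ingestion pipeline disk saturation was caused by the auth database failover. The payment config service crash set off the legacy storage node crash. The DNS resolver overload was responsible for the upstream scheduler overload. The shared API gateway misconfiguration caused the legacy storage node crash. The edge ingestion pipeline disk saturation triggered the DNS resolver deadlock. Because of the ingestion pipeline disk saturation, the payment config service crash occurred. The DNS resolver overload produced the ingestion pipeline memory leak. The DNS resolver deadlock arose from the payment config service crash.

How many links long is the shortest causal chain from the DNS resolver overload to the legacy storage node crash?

Shortest chain: the DNS resolver overload → the upstream scheduler overload → the auth database failover → the ingestion pipeline disk saturation → the payment config service crash → the legacy storage node crash.

5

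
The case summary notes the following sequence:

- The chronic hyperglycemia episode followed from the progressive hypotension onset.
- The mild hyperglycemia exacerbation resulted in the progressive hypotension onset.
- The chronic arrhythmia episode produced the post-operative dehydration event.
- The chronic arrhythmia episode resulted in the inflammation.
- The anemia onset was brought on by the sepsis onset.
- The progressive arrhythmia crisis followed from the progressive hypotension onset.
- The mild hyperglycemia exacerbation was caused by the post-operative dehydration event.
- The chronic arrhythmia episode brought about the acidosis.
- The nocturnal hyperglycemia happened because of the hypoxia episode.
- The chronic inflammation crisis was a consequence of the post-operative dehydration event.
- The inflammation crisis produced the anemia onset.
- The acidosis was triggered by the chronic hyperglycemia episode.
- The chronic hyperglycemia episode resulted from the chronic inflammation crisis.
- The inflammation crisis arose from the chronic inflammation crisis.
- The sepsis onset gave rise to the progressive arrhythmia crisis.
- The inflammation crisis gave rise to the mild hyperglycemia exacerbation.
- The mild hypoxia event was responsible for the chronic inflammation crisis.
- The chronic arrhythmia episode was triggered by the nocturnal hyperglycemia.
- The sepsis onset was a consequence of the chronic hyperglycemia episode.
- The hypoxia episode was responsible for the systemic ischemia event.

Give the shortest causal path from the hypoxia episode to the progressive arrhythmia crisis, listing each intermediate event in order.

the hypoxia episode → the nocturnal hyperglycemia
the nocturnal hyperglycemia → the chronic arrhythmia episode
the chronic arrhythmia episode → the post-operative dehydration event
the post-operative dehydration event → the mild hyperglycemia exacerbation
the mild hyperglycemia exacerbation → the progressive hypotension onset
the progressive hypotension onset → the progressive arrhythmia crisis
Length: 6 steps.

the hypoxia episode → the nocturnal hyperglycemia → the chronic arrhythmia episode → the post-operative dehydration event → the mild hyperglycemia exacerbation → the progressive hypotension onset → the progressive arrhythmia crisis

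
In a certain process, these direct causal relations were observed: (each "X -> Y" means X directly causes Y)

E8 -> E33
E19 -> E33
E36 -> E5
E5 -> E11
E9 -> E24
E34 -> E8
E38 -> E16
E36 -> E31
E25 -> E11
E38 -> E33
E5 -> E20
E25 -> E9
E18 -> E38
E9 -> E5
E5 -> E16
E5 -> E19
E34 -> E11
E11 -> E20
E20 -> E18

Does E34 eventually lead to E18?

There is a causal chain: E34 → E11 → E20 → E18.

Yes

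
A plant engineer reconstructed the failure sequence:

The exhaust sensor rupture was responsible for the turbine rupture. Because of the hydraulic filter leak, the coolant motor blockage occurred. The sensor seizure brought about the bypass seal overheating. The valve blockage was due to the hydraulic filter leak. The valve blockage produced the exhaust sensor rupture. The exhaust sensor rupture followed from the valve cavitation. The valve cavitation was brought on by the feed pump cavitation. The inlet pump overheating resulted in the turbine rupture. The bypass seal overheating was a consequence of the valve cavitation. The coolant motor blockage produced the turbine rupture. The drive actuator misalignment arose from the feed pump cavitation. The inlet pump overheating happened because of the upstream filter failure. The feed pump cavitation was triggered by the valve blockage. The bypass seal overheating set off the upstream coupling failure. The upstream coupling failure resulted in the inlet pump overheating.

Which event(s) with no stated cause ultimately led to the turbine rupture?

the hydraulic filter leak, the sensor seizure, the upstream filter failure

Tracing upstream from the turbine rupture: the turbine rupture ← the coolant motor blockage ← the hydraulic filter leak.
A separate upstream branch: the turbine rupture ← the inlet pump overheating ← the upstream coupling failure ← the bypass seal overheating ← the sensor seizure.
A separate upstream branch: the turbine rupture ← the inlet pump overheating ← the upstream filter failure.
Each of those chain origins has no stated cause.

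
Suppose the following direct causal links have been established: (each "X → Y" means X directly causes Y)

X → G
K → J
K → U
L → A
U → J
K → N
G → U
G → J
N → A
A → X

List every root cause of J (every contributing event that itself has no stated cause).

Tracing upstream from J: J ← K.
A separate upstream branch: J ← G ← X ← A ← L.
Each of those chain origins has no stated cause.

K, L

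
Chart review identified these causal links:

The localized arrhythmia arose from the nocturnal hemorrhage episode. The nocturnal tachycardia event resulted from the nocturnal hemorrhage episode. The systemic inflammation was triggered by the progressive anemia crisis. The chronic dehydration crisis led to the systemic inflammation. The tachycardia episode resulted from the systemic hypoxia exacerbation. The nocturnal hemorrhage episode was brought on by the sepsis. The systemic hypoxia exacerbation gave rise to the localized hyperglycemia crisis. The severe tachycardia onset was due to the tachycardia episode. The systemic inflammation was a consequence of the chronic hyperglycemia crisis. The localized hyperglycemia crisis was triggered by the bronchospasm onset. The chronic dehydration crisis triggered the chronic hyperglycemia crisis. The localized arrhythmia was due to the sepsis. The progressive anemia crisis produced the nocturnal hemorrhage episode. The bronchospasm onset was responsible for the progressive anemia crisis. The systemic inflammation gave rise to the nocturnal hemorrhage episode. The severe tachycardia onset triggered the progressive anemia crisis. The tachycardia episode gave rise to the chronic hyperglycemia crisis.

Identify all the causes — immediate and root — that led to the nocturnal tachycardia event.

Immediate cause of the nocturnal tachycardia event: the nocturnal hemorrhage episode.
Further upstream: the systemic hypoxia exacerbation, the tachycardia episode, the bronchospasm onset, the severe tachycardia onset, the chronic dehydration crisis, the chronic hyperglycemia crisis, the progressive anemia crisis, the systemic inflammation, the sepsis.

the bronchospasm onset, the chronic dehydration crisis, the chronic hyperglycemia crisis, the nocturnal hemorrhage episode, the progressive anemia crisis, the sepsis, the severe tachycardia onset, the systemic hypoxia exacerbation, the systemic inflammation, the tachycardia episode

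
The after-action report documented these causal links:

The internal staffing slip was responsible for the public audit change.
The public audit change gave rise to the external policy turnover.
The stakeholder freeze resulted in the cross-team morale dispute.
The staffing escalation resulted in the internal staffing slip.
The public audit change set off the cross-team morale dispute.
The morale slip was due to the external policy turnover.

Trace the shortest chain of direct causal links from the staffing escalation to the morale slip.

the staffing escalation → the internal staffing slip
the internal staffing slip → the public audit change
the public audit change → the external policy turnover
the external policy turnover → the morale slip
Length: 4 steps.

the staffing escalation → the internal staffing slip → the public audit change → the external policy turnover → the morale slip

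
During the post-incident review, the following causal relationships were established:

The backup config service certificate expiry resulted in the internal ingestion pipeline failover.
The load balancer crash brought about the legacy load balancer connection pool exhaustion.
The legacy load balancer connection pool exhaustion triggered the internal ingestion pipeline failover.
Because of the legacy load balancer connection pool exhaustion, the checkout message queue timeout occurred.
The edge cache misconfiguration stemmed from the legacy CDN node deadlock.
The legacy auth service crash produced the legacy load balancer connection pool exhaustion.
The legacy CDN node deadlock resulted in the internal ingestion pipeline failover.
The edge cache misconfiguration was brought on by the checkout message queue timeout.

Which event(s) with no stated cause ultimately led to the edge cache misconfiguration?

the legacy CDN node deadlock, the legacy auth service crash, the load balancer crash

Tracing upstream from the edge cache misconfiguration: the edge cache misconfiguration ← the checkout message queue timeout ← the legacy load balancer connection pool exhaustion ← the load balancer crash.
A separate upstream branch: the edge cache misconfiguration ← the legacy CDN node deadlock.
A separate upstream branch: the edge cache misconfiguration ← the checkout message queue timeout ← the legacy load balancer connection pool exhaustion ← the legacy auth service crash.
Each of those chain origins has no stated cause.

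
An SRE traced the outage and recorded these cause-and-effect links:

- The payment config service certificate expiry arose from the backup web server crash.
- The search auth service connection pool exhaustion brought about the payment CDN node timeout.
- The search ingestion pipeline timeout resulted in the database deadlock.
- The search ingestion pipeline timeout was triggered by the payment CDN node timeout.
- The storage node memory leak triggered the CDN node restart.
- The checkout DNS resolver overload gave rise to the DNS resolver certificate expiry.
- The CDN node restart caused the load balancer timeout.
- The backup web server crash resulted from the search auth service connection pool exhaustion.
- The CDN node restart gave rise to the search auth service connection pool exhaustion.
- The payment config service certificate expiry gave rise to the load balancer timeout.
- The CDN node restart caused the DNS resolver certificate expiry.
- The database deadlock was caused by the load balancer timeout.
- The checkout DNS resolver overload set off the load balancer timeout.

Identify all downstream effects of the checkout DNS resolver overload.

the DNS resolver certificate expiry, the database deadlock, the load balancer timeout

Direct effects: the DNS resolver certificate expiry, the load balancer timeout.
2 steps out: the database deadlock.
Not reachable from it: the storage node memory leak, the CDN node restart, the search auth service connection pool exhaustion, the payment CDN node timeout, the backup web server crash, the payment config service certificate expiry, the search ingestion pipeline timeout.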